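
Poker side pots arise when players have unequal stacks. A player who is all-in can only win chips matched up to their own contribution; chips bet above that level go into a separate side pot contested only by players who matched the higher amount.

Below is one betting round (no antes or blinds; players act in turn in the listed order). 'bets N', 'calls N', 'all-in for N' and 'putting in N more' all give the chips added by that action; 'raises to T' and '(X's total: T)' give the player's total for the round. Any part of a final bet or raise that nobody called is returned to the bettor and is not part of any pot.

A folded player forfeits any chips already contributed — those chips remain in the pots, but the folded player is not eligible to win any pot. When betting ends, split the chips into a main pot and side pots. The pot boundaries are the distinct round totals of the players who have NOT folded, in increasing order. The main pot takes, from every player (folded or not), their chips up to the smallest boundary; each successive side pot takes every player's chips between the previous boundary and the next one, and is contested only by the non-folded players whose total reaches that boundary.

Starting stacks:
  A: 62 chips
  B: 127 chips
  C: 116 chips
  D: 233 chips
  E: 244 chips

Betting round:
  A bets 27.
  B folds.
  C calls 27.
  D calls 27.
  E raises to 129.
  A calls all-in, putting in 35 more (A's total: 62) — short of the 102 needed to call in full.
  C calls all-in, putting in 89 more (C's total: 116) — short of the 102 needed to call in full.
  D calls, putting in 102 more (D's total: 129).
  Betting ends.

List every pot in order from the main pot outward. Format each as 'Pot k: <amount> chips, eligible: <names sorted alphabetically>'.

Pot 1: 248 chips, eligible: A, C, D, E
Pot 2: 162 chips, eligible: C, D, E
Pot 3: 26 chips, eligible: D, E

Derivation:
Contributions: A=62, C=116, D=129, E=129
Folded: B
Pot levels (distinct totals of non-folded players): 62, 116, 129
Layer 1-62: 62 each from A, C, D, E = 62*4 = 248 chips; eligible A, C, D, E
Layer 63-116: 54 each from C, D, E = 54*3 = 162 chips; eligible C, D, E
Layer 117-129: 13 each from D, E = 13*2 = 26 chips; eligible D, E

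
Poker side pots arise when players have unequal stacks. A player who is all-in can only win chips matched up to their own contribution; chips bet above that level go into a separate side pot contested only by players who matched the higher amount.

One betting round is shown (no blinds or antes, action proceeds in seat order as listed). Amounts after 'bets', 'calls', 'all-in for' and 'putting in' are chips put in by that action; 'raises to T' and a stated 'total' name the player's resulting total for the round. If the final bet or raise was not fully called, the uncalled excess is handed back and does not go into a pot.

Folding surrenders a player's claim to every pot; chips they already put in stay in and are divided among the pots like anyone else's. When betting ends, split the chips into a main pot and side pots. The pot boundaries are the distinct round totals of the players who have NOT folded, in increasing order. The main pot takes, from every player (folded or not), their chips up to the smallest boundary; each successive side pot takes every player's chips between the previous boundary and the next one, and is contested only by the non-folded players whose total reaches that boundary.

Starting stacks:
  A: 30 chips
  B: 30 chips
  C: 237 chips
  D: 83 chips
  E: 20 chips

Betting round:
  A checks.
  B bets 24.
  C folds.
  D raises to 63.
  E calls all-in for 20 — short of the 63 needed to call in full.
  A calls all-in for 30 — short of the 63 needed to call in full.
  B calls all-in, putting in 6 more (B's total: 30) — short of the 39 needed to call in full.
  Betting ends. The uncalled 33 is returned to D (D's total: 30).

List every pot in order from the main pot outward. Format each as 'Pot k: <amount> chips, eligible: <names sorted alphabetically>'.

Contributions (after 33 returned to D): A=30, B=30, D=30, E=20
Folded: C
Pot levels (distinct totals of non-folded players): 20, 30
Layer 1-20: 20 each from A, B, D, E = 20*4 = 80 chips; eligible A, B, D, E
Layer 21-30: 10 each from A, B, D = 10*3 = 30 chips; eligible A, B, D

Pot 1: 80 chips, eligible: A, B, D, E
Pot 2: 30 chips, eligible: A, B, D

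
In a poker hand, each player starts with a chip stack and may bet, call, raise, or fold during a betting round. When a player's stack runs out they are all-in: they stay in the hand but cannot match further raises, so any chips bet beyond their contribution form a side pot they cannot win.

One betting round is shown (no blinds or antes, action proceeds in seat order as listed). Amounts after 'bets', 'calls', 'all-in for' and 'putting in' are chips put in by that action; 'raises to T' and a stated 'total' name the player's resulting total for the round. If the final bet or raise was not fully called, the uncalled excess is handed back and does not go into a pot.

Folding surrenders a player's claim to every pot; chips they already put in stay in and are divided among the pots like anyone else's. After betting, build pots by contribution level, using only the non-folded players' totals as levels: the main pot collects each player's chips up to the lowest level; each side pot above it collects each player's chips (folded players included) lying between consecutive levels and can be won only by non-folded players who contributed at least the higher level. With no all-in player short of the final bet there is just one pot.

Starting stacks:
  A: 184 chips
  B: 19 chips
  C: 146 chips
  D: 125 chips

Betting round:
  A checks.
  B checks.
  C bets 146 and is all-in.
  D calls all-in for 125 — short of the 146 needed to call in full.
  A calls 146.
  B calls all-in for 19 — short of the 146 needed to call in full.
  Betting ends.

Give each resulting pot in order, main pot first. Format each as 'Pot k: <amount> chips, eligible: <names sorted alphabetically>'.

Contributions: A=146, B=19, C=146, D=125
Pot levels (distinct totals of non-folded players): 19, 125, 146
Layer 1-19: 19 each from A, B, C, D = 19*4 = 76 chips; eligible A, B, C, D
Layer 20-125: 106 each from A, C, D = 106*3 = 318 chips; eligible A, C, D
Layer 126-146: 21 each from A, C = 21*2 = 42 chips; eligible A, C

Pot 1: 76 chips, eligible: A, B, C, D
Pot 2: 318 chips, eligible: A, C, D
Pot 3: 42 chips, eligible: A, C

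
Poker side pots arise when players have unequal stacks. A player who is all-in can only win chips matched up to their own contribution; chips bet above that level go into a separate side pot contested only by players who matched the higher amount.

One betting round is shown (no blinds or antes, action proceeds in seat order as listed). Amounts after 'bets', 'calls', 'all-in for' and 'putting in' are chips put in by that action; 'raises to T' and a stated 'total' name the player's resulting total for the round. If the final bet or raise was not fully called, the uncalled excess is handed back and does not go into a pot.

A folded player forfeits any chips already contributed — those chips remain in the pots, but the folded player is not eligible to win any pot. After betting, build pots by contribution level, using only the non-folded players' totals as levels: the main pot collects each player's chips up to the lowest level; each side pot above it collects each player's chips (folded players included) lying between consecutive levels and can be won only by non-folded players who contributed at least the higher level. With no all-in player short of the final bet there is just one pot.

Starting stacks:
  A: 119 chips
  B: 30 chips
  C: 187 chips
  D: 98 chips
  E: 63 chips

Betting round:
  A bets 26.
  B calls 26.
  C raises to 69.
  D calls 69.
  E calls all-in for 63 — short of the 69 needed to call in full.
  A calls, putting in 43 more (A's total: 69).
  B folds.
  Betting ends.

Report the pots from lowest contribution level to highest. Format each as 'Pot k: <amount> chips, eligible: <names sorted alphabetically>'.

Contributions: A=69, B=26, C=69, D=69, E=63
Folded: B
Pot levels (distinct totals of non-folded players): 63, 69
Layer 1-63: A 63 + B 26 + C 63 + D 63 + E 63 = 278 chips; eligible A, C, D, E
Layer 64-69: 6 each from A, C, D = 6*3 = 18 chips; eligible A, C, D

Pot 1: 278 chips, eligible: A, C, D, E
Pot 2: 18 chips, eligible: A, C, D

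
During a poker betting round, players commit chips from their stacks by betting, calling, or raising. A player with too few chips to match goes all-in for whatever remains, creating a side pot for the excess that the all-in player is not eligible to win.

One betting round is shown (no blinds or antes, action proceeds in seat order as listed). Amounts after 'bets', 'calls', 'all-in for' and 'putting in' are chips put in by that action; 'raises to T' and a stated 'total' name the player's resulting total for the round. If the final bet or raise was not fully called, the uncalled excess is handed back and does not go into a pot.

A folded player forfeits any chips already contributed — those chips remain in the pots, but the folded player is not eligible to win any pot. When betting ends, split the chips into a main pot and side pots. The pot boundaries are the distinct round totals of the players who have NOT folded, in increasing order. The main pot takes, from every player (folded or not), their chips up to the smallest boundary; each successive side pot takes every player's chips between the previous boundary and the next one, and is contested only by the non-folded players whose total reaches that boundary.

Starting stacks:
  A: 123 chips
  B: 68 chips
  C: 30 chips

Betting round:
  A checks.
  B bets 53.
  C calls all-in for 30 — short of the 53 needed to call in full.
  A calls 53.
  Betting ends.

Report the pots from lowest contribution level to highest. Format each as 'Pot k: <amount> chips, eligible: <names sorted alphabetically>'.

Pot 1: 90 chips, eligible: A, B, C
Pot 2: 46 chips, eligible: A, B

Derivation:
Contributions: A=53, B=53, C=30
Pot levels (distinct totals of non-folded players): 30, 53
Layer 1-30: 30 each from A, B, C = 30*3 = 90 chips; eligible A, B, C
Layer 31-53: 23 each from A, B = 23*2 = 46 chips; eligible A, B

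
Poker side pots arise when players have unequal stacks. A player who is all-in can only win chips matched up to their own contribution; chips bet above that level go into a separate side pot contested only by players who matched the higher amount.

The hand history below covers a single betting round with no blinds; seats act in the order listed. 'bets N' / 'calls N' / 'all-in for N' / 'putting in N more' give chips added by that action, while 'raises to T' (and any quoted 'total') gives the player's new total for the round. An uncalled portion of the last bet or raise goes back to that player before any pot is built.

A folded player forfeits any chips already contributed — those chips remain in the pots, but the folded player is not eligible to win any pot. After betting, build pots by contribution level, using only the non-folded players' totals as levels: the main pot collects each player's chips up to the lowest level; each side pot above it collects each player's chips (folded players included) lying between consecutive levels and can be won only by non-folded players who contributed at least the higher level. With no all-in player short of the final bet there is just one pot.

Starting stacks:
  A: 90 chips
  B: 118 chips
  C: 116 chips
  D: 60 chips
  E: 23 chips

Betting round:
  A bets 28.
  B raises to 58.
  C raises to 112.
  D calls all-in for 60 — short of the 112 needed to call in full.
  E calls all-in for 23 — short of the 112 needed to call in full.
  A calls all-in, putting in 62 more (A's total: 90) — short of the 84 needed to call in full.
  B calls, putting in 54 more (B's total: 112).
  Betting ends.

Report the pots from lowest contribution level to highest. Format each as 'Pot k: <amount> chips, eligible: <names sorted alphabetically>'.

Pot 1: 115 chips, eligible: A, B, C, D, E
Pot 2: 148 chips, eligible: A, B, C, D
Pot 3: 90 chips, eligible: A, B, C
Pot 4: 44 chips, eligible: B, C

Derivation:
Contributions: A=90, B=112, C=112, D=60, E=23
Pot levels (distinct totals of non-folded players): 23, 60, 90, 112
Layer 1-23: 23 each from A, B, C, D, E = 23*5 = 115 chips; eligible A, B, C, D, E
Layer 24-60: 37 each from A, B, C, D = 37*4 = 148 chips; eligible A, B, C, D
Layer 61-90: 30 each from A, B, C = 30*3 = 90 chips; eligible A, B, C
Layer 91-112: 22 each from B, C = 22*2 = 44 chips; eligible B, C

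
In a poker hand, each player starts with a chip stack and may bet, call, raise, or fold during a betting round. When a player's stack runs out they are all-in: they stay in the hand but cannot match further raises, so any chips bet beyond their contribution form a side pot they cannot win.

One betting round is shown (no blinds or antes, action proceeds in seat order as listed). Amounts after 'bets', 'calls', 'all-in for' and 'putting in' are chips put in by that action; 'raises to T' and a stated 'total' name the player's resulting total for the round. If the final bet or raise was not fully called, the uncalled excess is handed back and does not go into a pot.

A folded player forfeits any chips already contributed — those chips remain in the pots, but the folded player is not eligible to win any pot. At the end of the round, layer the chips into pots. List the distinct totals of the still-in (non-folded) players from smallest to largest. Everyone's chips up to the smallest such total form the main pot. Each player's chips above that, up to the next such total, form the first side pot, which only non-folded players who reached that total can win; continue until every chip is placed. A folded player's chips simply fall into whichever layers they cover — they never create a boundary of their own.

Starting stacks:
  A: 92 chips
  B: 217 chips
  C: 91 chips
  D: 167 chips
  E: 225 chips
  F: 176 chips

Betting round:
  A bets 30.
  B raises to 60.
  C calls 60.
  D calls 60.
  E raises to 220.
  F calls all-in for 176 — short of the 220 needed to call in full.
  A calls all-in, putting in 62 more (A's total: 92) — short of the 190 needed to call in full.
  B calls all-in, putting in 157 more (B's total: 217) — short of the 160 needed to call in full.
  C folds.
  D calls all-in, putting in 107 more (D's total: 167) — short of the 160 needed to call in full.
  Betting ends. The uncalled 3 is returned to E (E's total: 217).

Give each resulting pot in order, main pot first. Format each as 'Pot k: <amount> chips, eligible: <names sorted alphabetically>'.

Contributions (after 3 returned to E): A=92, B=217, C=60, D=167, E=217, F=176
Folded: C
Pot levels (distinct totals of non-folded players): 92, 167, 176, 217
Layer 1-92: A 92 + B 92 + C 60 + D 92 + E 92 + F 92 = 520 chips; eligible A, B, D, E, F
Layer 93-167: 75 each from B, D, E, F = 75*4 = 300 chips; eligible B, D, E, F
Layer 168-176: 9 each from B, E, F = 9*3 = 27 chips; eligible B, E, F
Layer 177-217: 41 each from B, E = 41*2 = 82 chips; eligible B, E

Pot 1: 520 chips, eligible: A, B, D, E, F
Pot 2: 300 chips, eligible: B, D, E, F
Pot 3: 27 chips, eligible: B, E, F
Pot 4: 82 chips, eligible: B, E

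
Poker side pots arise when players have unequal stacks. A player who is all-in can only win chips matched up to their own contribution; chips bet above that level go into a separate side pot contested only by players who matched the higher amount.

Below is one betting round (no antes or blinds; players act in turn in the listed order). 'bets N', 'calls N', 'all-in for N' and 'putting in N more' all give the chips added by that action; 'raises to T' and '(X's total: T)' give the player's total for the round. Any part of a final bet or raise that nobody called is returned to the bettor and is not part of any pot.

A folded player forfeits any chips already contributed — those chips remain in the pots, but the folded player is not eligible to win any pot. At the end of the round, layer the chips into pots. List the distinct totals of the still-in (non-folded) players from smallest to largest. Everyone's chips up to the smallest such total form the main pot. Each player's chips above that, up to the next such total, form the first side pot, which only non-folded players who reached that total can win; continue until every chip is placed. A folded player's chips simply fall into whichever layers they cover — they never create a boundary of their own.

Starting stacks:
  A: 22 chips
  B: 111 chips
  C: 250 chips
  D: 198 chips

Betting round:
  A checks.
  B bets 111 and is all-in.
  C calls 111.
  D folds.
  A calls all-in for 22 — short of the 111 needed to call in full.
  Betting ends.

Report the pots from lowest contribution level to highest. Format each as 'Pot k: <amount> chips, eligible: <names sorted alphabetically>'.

Pot 1: 66 chips, eligible: A, B, C
Pot 2: 178 chips, eligible: B, C

Derivation:
Contributions: A=22, B=111, C=111
Folded: D
Pot levels (distinct totals of non-folded players): 22, 111
Layer 1-22: 22 each from A, B, C = 22*3 = 66 chips; eligible A, B, C
Layer 23-111: 89 each from B, C = 89*2 = 178 chips; eligible B, C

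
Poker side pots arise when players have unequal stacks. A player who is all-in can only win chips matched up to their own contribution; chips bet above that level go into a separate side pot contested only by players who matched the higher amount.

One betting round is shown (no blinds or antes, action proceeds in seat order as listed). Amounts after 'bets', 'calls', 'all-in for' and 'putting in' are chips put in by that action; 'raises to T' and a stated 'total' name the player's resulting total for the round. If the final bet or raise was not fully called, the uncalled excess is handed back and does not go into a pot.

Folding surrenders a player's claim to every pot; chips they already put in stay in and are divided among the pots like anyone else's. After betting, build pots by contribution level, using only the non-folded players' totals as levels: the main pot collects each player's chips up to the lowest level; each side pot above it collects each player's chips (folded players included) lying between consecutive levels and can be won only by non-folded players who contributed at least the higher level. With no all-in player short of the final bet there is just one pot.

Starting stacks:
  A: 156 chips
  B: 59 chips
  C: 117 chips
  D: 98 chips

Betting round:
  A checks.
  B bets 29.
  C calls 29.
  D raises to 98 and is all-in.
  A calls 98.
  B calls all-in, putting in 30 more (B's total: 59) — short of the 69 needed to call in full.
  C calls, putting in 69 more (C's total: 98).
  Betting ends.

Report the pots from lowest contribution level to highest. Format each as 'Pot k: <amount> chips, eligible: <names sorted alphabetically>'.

Pot 1: 236 chips, eligible: A, B, C, D
Pot 2: 117 chips, eligible: A, C, D

Derivation:
Contributions: A=98, B=59, C=98, D=98
Pot levels (distinct totals of non-folded players): 59, 98
Layer 1-59: 59 each from A, B, C, D = 59*4 = 236 chips; eligible A, B, C, D
Layer 60-98: 39 each from A, C, D = 39*3 = 117 chips; eligible A, C, D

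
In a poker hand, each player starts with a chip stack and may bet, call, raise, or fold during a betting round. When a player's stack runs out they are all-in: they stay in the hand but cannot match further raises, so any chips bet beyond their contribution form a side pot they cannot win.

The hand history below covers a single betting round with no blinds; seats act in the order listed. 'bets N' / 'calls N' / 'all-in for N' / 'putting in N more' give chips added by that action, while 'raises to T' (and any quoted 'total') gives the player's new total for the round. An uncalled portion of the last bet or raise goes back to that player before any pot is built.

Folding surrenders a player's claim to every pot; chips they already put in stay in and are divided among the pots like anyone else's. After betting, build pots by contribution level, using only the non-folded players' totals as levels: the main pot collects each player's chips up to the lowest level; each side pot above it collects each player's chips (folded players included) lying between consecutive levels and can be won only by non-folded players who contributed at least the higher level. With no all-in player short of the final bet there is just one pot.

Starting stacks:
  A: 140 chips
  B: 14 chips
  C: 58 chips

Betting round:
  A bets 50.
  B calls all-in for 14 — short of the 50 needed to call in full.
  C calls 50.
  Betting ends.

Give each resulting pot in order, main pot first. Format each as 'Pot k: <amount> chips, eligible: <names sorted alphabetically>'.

Pot 1: 42 chips, eligible: A, B, C
Pot 2: 72 chips, eligible: A, C

Derivation:
Contributions: A=50, B=14, C=50
Pot levels (distinct totals of non-folded players): 14, 50
Layer 1-14: 14 each from A, B, C = 14*3 = 42 chips; eligible A, B, C
Layer 15-50: 36 each from A, C = 36*2 = 72 chips; eligible A, C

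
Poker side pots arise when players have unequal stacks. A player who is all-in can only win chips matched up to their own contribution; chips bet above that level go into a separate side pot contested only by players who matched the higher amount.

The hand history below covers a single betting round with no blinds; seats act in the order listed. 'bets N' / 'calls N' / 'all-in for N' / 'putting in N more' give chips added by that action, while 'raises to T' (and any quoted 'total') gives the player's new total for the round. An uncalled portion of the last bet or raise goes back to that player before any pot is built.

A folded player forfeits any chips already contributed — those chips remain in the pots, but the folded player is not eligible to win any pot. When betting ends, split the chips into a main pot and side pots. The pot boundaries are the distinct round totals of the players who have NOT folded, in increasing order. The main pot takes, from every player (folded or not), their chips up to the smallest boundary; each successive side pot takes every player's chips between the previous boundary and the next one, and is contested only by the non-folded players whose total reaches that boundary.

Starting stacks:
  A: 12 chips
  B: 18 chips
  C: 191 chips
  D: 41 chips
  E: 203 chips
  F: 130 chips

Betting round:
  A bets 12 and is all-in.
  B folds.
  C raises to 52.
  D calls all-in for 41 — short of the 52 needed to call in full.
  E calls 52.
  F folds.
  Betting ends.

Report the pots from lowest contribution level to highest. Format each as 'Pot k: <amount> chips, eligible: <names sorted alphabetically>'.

Contributions: A=12, C=52, D=41, E=52
Folded: B, F
Pot levels (distinct totals of non-folded players): 12, 41, 52
Layer 1-12: 12 each from A, C, D, E = 12*4 = 48 chips; eligible A, C, D, E
Layer 13-41: 29 each from C, D, E = 29*3 = 87 chips; eligible C, D, E
Layer 42-52: 11 each from C, E = 11*2 = 22 chips; eligible C, E

Pot 1: 48 chips, eligible: A, C, D, E
Pot 2: 87 chips, eligible: C, D, E
Pot 3: 22 chips, eligible: C, E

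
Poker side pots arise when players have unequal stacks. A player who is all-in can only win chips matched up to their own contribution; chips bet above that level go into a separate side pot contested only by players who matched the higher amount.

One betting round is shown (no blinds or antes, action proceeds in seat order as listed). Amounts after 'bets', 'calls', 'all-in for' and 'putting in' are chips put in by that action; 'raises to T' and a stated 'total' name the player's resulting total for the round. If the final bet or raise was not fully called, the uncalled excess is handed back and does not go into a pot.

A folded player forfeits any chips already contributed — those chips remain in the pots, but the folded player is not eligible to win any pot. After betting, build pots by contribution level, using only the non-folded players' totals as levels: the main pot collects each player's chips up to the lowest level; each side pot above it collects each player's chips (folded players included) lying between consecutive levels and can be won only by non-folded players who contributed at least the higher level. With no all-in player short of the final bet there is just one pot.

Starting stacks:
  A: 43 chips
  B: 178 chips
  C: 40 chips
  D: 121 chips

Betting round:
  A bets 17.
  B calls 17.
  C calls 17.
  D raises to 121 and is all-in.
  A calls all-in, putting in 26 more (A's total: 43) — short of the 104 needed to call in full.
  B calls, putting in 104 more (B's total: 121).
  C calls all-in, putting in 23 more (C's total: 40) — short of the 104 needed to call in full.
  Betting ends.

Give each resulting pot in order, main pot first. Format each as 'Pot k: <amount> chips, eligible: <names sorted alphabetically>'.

Pot 1: 160 chips, eligible: A, B, C, D
Pot 2: 9 chips, eligible: A, B, D
Pot 3: 156 chips, eligible: B, D

Derivation:
Contributions: A=43, B=121, C=40, D=121
Pot levels (distinct totals of non-folded players): 40, 43, 121
Layer 1-40: 40 each from A, B, C, D = 40*4 = 160 chips; eligible A, B, C, D
Layer 41-43: 3 each from A, B, D = 3*3 = 9 chips; eligible A, B, D
Layer 44-121: 78 each from B, D = 78*2 = 156 chips; eligible B, D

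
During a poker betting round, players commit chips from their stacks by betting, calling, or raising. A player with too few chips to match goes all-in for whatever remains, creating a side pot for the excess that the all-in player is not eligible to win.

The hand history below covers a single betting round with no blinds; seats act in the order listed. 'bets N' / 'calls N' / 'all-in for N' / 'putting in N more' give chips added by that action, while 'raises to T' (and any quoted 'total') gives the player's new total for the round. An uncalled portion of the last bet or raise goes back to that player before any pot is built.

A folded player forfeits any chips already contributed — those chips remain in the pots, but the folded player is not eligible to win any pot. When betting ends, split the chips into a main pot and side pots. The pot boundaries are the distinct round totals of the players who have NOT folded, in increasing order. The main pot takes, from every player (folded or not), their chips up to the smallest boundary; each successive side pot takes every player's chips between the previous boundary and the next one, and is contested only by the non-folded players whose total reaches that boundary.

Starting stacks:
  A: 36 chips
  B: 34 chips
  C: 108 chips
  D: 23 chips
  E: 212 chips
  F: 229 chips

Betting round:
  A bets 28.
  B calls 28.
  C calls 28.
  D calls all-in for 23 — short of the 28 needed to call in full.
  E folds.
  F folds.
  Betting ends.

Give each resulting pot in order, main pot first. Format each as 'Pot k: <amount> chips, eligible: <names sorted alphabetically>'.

Pot 1: 92 chips, eligible: A, B, C, D
Pot 2: 15 chips, eligible: A, B, C

Derivation:
Contributions: A=28, B=28, C=28, D=23
Folded: E, F
Pot levels (distinct totals of non-folded players): 23, 28
Layer 1-23: 23 each from A, B, C, D = 23*4 = 92 chips; eligible A, B, C, D
Layer 24-28: 5 each from A, B, C = 5*3 = 15 chips; eligible A, B, C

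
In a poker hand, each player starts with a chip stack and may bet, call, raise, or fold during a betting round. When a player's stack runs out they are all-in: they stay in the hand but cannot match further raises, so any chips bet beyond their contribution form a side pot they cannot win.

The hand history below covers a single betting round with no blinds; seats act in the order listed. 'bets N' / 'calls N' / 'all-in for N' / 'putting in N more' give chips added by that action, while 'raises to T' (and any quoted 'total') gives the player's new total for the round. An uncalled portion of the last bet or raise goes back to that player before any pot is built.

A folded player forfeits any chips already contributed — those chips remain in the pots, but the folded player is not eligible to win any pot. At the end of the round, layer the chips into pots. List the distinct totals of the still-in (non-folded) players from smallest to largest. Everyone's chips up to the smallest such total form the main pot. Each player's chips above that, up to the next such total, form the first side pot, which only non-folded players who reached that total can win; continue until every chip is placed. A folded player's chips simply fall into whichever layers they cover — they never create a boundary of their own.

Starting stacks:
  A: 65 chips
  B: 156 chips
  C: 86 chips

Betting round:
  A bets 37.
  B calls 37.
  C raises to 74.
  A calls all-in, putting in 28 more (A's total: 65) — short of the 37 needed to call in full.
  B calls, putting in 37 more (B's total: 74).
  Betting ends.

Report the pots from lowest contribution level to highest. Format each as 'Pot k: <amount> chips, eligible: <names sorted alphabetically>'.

Contributions: A=65, B=74, C=74
Pot levels (distinct totals of non-folded players): 65, 74
Layer 1-65: 65 each from A, B, C = 65*3 = 195 chips; eligible A, B, C
Layer 66-74: 9 each from B, C = 9*2 = 18 chips; eligible B, C

Pot 1: 195 chips, eligible: A, B, C
Pot 2: 18 chips, eligible: B, C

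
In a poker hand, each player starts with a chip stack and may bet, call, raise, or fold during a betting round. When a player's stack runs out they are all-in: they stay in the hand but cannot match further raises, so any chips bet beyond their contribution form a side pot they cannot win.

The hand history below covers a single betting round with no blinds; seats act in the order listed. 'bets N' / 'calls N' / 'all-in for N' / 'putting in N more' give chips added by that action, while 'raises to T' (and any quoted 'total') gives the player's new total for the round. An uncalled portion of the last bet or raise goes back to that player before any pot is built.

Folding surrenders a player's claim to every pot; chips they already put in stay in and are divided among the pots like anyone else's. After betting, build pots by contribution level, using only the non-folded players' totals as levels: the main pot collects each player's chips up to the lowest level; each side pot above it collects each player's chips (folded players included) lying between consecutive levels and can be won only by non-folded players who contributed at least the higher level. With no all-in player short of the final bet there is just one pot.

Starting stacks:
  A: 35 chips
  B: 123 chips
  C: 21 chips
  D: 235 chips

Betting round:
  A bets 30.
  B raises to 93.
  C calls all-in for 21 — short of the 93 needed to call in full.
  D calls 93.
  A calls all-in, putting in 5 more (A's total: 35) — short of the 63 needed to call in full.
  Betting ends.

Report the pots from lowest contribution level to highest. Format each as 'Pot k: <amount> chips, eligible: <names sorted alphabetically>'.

Pot 1: 84 chips, eligible: A, B, C, D
Pot 2: 42 chips, eligible: A, B, D
Pot 3: 116 chips, eligible: B, D

Derivation:
Contributions: A=35, B=93, C=21, D=93
Pot levels (distinct totals of non-folded players): 21, 35, 93
Layer 1-21: 21 each from A, B, C, D = 21*4 = 84 chips; eligible A, B, C, D
Layer 22-35: 14 each from A, B, D = 14*3 = 42 chips; eligible A, B, D
Layer 36-93: 58 each from B, D = 58*2 = 116 chips; eligible B, D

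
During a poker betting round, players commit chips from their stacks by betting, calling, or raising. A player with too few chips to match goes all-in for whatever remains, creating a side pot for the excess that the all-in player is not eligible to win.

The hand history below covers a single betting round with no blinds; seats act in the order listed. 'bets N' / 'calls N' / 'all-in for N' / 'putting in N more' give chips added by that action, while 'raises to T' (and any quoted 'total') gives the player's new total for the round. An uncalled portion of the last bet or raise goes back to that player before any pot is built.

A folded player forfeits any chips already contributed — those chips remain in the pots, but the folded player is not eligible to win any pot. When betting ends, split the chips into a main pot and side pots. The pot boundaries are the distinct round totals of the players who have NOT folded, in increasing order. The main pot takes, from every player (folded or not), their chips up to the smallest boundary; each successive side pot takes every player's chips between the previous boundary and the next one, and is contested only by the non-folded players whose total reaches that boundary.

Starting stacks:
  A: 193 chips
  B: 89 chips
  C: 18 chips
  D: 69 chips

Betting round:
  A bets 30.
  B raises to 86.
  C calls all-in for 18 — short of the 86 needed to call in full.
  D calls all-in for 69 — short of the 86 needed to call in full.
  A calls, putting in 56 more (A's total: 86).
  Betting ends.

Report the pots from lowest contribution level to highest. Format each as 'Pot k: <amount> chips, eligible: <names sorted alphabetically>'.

Contributions: A=86, B=86, C=18, D=69
Pot levels (distinct totals of non-folded players): 18, 69, 86
Layer 1-18: 18 each from A, B, C, D = 18*4 = 72 chips; eligible A, B, C, D
Layer 19-69: 51 each from A, B, D = 51*3 = 153 chips; eligible A, B, D
Layer 70-86: 17 each from A, B = 17*2 = 34 chips; eligible A, B

Pot 1: 72 chips, eligible: A, B, C, D
Pot 2: 153 chips, eligible: A, B, D
Pot 3: 34 chips, eligible: A, B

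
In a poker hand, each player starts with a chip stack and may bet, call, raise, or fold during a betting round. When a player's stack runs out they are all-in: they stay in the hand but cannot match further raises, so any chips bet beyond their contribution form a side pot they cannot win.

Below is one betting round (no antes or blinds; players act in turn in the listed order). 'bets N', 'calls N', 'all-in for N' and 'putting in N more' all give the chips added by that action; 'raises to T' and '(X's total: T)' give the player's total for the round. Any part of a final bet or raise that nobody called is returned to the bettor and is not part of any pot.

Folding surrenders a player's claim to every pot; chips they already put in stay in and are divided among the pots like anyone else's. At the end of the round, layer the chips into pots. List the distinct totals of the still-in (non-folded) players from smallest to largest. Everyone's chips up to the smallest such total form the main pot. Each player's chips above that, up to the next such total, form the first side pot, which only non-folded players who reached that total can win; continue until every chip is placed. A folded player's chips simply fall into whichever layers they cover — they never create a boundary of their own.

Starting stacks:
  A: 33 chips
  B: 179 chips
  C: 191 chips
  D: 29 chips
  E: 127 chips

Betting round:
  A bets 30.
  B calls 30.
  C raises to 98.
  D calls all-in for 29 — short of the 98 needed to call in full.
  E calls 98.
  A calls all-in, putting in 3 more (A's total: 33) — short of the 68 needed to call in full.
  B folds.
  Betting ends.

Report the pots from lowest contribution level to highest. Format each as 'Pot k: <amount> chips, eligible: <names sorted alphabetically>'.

Contributions: A=33, B=30, C=98, D=29, E=98
Folded: B
Pot levels (distinct totals of non-folded players): 29, 33, 98
Layer 1-29: 29 each from A, B, C, D, E = 29*5 = 145 chips; eligible A, C, D, E
Layer 30-33: A 4 + B 1 + C 4 + E 4 = 13 chips; eligible A, C, E
Layer 34-98: 65 each from C, E = 65*2 = 130 chips; eligible C, E

Pot 1: 145 chips, eligible: A, C, D, E
Pot 2: 13 chips, eligible: A, C, E
Pot 3: 130 chips, eligible: C, E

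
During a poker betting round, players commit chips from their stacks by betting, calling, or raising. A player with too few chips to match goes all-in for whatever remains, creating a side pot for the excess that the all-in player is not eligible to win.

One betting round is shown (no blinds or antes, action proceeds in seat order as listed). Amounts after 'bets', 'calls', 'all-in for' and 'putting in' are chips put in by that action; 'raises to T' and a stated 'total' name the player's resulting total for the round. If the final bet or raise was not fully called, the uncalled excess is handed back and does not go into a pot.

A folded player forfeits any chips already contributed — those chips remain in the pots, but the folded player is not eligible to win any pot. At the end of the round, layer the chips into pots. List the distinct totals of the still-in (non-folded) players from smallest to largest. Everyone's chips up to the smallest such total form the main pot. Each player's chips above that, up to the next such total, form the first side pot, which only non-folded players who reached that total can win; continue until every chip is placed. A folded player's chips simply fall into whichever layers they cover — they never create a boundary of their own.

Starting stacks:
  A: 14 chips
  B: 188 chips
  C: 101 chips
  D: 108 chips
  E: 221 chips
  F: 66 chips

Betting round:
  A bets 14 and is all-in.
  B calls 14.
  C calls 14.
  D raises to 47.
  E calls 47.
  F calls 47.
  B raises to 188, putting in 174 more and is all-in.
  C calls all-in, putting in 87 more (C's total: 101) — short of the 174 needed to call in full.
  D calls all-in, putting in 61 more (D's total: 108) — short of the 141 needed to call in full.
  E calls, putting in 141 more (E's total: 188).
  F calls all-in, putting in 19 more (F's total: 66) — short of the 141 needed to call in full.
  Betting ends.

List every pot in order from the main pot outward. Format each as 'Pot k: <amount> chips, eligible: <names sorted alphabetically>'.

Pot 1: 84 chips, eligible: A, B, C, D, E, F
Pot 2: 260 chips, eligible: B, C, D, E, F
Pot 3: 140 chips, eligible: B, C, D, E
Pot 4: 21 chips, eligible: B, D, E
Pot 5: 160 chips, eligible: B, E

Derivation:
Contributions: A=14, B=188, C=101, D=108, E=188, F=66
Pot levels (distinct totals of non-folded players): 14, 66, 101, 108, 188
Layer 1-14: 14 each from A, B, C, D, E, F = 14*6 = 84 chips; eligible A, B, C, D, E, F
Layer 15-66: 52 each from B, C, D, E, F = 52*5 = 260 chips; eligible B, C, D, E, F
Layer 67-101: 35 each from B, C, D, E = 35*4 = 140 chips; eligible B, C, D, E
Layer 102-108: 7 each from B, D, E = 7*3 = 21 chips; eligible B, D, E
Layer 109-188: 80 each from B, E = 80*2 = 160 chips; eligible B, E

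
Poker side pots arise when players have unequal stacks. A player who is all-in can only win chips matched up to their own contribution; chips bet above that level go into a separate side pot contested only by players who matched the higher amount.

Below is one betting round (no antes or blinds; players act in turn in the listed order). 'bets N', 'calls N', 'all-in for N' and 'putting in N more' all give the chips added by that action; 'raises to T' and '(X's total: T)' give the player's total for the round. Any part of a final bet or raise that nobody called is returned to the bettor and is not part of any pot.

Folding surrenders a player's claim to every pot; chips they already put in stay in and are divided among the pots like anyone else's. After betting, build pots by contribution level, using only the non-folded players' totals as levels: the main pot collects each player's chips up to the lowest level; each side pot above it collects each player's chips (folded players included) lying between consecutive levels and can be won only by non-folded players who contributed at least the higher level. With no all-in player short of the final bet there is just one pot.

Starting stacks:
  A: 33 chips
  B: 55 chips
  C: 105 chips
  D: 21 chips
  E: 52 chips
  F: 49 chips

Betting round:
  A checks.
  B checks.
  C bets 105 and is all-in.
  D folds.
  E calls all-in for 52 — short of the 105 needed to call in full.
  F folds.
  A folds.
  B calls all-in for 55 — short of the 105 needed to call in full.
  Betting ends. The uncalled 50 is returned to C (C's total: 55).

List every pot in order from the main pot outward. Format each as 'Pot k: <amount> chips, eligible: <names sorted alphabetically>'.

Pot 1: 156 chips, eligible: B, C, E
Pot 2: 6 chips, eligible: B, C

Derivation:
Contributions (after 50 returned to C): B=55, C=55, E=52
Folded: A, D, F
Pot levels (distinct totals of non-folded players): 52, 55
Layer 1-52: 52 each from B, C, E = 52*3 = 156 chips; eligible B, C, E
Layer 53-55: 3 each from B, C = 3*2 = 6 chips; eligible B, C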